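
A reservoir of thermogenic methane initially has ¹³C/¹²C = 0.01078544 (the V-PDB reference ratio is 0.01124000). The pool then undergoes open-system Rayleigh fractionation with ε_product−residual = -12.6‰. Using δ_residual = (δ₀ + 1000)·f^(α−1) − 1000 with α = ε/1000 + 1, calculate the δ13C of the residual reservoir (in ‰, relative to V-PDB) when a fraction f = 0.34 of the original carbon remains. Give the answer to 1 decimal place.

δ₀ = (0.01078544/0.01124000 − 1)×1000 = (0.959559 − 1)×1000 = -40.441‰
α − 1 = ε/1000 = -0.0126
f^(α−1) = 0.34^(-0.0126) = 1.013686
δ_res = (-40.441 + 1000) × 1.013686 − 1000 = 972.691 − 1000 = -27.31‰

-27.3‰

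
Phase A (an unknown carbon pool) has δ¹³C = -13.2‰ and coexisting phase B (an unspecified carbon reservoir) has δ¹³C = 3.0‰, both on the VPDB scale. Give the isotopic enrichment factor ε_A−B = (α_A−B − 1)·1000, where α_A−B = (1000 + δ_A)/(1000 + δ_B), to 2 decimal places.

α_A−B = (1000 + -13.2) / (1000 + 3.0) = 986.8 / 1003.0 = 0.983848
ε_A−B = (0.983848 − 1) × 1000 = -16.152‰
(The approximation ε ≈ δ_A − δ_B would give -16.2‰.)

-16.15‰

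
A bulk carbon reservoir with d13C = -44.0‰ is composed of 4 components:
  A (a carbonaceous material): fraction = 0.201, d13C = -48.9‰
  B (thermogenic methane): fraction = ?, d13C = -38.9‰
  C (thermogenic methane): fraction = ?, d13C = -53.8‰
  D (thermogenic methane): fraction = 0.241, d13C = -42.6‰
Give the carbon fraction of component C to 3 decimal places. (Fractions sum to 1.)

Let f_C and f_B be the unknown fractions; fractions sum to 1 so f_C + f_B = 0.558.
Mass balance: Σ fᵢ·δᵢ = δ_bulk ⇒ f_C·(-53.8) + f_B·(-38.9) = -44.0 − (-20.096) = -23.904
Substitute f_B = 0.558 − f_C:
f_C·(-53.8 − -38.9) = -23.904 − 0.558×(-38.9) = -2.198
f_C = -2.198 / -14.9 = 0.1475

0.148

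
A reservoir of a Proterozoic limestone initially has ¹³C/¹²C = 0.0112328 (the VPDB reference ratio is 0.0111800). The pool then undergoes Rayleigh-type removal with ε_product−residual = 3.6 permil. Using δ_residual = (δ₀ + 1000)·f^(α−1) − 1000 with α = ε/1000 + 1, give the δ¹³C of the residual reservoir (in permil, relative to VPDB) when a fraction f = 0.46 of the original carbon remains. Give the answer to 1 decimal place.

δ₀ = (0.0112328/0.0111800 − 1)×1000 = (1.004723 − 1)×1000 = 4.723 permil
α − 1 = ε/1000 = 0.0036
f^(α−1) = 0.46^(0.0036) = 0.997208
δ_res = (4.723 + 1000) × 0.997208 − 1000 = 1001.918 − 1000 = 1.92 permil

1.9 permil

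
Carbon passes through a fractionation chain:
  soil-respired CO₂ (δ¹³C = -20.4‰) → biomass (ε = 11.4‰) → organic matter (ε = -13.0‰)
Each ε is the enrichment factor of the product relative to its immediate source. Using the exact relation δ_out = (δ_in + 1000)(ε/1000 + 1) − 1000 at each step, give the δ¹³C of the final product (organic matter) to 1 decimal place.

step 1: δ = (-20.40 + 1000)·(11.4/1000 + 1) − 1000 = -9.23‰
step 2: δ = (-9.23 + 1000)·(-13.0/1000 + 1) − 1000 = -22.11‰

-22.1‰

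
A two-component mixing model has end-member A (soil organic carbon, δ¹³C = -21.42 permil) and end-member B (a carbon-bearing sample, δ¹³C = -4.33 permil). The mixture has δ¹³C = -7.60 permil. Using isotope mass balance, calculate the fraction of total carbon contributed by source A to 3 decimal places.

δ_mix = f_A·δ_A + (1 − f_A)·δ_B  ⇒  f_A = (δ_mix − δ_B)/(δ_A − δ_B)
f_A = (-7.60 − (-4.33)) / (-21.42 − (-4.33))
f_A = -3.27 / -17.09 = 0.1913

0.191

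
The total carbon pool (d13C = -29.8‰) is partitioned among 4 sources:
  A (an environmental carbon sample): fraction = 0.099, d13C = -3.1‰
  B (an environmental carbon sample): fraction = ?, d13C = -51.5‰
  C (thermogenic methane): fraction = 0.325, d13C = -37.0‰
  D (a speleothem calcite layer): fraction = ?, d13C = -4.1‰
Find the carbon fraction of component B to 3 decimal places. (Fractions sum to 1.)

0.319

Let f_B and f_D be the unknown fractions; fractions sum to 1 so f_B + f_D = 0.576.
Mass balance: Σ fᵢ·δᵢ = δ_bulk ⇒ f_B·(-51.5) + f_D·(-4.1) = -29.8 − (-12.332) = -17.468
Substitute f_D = 0.576 − f_B:
f_B·(-51.5 − -4.1) = -17.468 − 0.576×(-4.1) = -15.107
f_B = -15.107 / -47.4 = 0.3187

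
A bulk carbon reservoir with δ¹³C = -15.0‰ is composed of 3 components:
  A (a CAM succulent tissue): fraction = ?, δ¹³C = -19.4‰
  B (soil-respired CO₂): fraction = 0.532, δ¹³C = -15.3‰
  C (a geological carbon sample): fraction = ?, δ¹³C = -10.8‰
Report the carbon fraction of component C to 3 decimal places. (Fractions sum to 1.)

Let f_C and f_A be the unknown fractions; fractions sum to 1 so f_C + f_A = 0.468.
Mass balance: Σ fᵢ·δᵢ = δ_bulk ⇒ f_C·(-10.8) + f_A·(-19.4) = -15.0 − (-8.140) = -6.860
Substitute f_A = 0.468 − f_C:
f_C·(-10.8 − -19.4) = -6.860 − 0.468×(-19.4) = 2.219
f_C = 2.219 / 8.6 = 0.2580

0.258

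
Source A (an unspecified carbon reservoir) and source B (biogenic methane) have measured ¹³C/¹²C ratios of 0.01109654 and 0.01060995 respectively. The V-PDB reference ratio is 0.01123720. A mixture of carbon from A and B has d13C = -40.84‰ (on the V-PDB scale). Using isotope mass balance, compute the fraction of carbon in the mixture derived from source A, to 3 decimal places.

δ_A = (0.01109654/0.01123720 − 1)×1000 = (0.987483 − 1)×1000 = -12.517‰
δ_B = (0.01060995/0.01123720 − 1)×1000 = (0.944181 − 1)×1000 = -55.819‰
f_A = (δ_mix − δ_B)/(δ_A − δ_B) = (-40.84 − (-55.819))/(-12.517 − (-55.819))
f_A = 14.979 / 43.302 = 0.3459

0.346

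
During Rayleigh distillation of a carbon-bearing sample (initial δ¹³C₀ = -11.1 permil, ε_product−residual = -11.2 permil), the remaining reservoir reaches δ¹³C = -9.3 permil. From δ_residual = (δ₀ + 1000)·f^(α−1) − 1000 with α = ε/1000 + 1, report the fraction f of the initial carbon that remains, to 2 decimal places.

0.85

α − 1 = ε/1000 = -0.0112
(δ_res + 1000)/(δ₀ + 1000) = (-9.3 + 1000)/(-11.1 + 1000) = 990.7/988.9 = 1.001820
f = 1.001820^(1/-0.0112) = exp(ln(1.001820)/-0.0112) = exp(0.00182/-0.0112)
f = exp(-0.1624) = 0.8501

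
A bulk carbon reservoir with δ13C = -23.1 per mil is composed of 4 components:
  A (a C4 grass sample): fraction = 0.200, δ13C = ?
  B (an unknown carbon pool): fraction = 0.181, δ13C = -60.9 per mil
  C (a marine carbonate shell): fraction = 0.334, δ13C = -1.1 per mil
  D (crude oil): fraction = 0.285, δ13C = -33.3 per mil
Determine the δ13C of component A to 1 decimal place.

Isotope mass balance: δ_bulk = Σ fᵢ·δᵢ.
-23.1 = 0.200×δ_A + 0.181×(-60.9) + 0.334×(-1.1) + 0.285×(-33.3)
0.200·δ_A = -23.1 − (-20.881) = -2.219
δ_A = -2.219 / 0.200 = -11.10 per mil

-11.1 per mil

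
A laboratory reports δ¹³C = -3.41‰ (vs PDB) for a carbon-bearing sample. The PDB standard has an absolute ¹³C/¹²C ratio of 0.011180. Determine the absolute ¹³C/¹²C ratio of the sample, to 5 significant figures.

0.011142

R_sample = R_standard × (δ¹³C/1000 + 1)
R_sample = 0.011180 × (-3.41/1000 + 1) = 0.011180 × 0.996590
R_sample = 0.0111419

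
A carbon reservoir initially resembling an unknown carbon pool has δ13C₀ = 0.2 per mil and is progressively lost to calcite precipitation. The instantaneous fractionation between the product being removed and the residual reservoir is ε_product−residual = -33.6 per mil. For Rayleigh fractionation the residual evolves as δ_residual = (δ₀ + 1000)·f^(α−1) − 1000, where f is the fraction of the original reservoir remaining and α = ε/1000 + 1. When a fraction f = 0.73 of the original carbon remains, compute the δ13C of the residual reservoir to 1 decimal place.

Rayleigh residual: δ_res = (δ₀ + 1000)·f^(α−1) − 1000
α = ε/1000 + 1 = 0.96640, so α − 1 = -0.03360
f^(α−1) = 0.73^(-0.03360) = 1.010630
δ_res = (0.2 + 1000) × 1.010630 − 1000 = 1010.833 − 1000 = 10.83 per mil

10.8 per mil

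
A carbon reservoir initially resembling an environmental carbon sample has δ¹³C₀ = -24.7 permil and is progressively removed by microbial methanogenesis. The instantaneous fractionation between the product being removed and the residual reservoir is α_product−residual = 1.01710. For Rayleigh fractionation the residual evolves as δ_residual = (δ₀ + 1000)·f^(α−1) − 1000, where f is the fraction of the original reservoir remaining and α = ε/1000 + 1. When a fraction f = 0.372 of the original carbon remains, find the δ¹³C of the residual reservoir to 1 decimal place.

-41.1 permil

Rayleigh residual: δ_res = (δ₀ + 1000)·f^(α−1) − 1000
α − 1 = 0.01710
f^(α−1) = 0.372^(0.01710) = 0.983233
δ_res = (-24.7 + 1000) × 0.983233 − 1000 = 958.947 − 1000 = -41.05 permil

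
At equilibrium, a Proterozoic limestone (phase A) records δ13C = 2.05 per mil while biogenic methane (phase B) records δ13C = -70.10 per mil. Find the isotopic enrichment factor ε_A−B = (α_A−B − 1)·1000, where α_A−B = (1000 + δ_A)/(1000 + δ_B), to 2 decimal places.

α_A−B = (1000 + 2.05) / (1000 + -70.10) = 1002.05 / 929.90 = 1.077589
ε_A−B = (1.077589 − 1) × 1000 = 77.589 per mil
(The approximation ε ≈ δ_A − δ_B would give 72.15 per mil.)

77.59 per mil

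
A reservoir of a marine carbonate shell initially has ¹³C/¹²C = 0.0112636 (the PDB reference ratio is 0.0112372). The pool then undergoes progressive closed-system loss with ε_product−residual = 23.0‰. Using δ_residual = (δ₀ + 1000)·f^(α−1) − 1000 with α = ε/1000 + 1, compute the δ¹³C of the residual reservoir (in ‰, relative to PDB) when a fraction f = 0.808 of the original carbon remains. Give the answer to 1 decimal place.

δ₀ = (0.0112636/0.0112372 − 1)×1000 = (1.002349 − 1)×1000 = 2.349‰
α − 1 = ε/1000 = 0.0230
f^(α−1) = 0.808^(0.0230) = 0.995109
δ_res = (2.349 + 1000) × 0.995109 − 1000 = 997.446 − 1000 = -2.55‰

-2.6‰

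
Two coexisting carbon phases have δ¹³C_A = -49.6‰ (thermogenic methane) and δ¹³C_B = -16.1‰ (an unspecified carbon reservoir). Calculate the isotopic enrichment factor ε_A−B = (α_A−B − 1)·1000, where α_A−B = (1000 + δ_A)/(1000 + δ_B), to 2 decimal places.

-34.05‰

α_A−B = (1000 + -49.6) / (1000 + -16.1) = 950.4 / 983.9 = 0.965952
ε_A−B = (0.965952 − 1) × 1000 = -34.048‰
(The approximation ε ≈ δ_A − δ_B would give -33.5‰.)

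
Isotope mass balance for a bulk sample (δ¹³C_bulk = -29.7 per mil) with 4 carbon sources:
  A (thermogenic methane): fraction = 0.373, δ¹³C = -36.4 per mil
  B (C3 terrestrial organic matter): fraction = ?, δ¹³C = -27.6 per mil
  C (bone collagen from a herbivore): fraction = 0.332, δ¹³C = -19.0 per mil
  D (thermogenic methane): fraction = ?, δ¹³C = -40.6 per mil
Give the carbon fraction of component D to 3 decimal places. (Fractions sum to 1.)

0.129

Let f_D and f_B be the unknown fractions; fractions sum to 1 so f_D + f_B = 0.295.
Mass balance: Σ fᵢ·δᵢ = δ_bulk ⇒ f_D·(-40.6) + f_B·(-27.6) = -29.7 − (-19.885) = -9.815
Substitute f_B = 0.295 − f_D:
f_D·(-40.6 − -27.6) = -9.815 − 0.295×(-27.6) = -1.673
f_D = -1.673 / -13.0 = 0.1287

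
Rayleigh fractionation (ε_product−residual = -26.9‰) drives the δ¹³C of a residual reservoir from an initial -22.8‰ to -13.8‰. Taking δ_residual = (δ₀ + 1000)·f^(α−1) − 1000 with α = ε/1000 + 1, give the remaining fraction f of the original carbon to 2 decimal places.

0.71

α − 1 = ε/1000 = -0.0269
(δ_res + 1000)/(δ₀ + 1000) = (-13.8 + 1000)/(-22.8 + 1000) = 986.2/977.2 = 1.009210
f = 1.009210^(1/-0.0269) = exp(ln(1.009210)/-0.0269) = exp(0.00917/-0.0269)
f = exp(-0.3408) = 0.7112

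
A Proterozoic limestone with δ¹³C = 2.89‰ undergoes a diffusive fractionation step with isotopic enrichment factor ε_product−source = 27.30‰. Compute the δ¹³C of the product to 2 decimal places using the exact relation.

30.27‰

Exactly, δ_product = (δ_source + 1000)·(ε/1000 + 1) − 1000.
δ_product = (2.89 + 1000) × (27.30/1000 + 1) − 1000
δ_product = 30.269‰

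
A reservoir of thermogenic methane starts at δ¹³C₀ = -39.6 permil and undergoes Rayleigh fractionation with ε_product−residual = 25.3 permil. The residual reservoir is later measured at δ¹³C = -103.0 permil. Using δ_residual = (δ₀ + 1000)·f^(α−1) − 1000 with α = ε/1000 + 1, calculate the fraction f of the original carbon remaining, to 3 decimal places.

0.067

α − 1 = ε/1000 = 0.0253
(δ_res + 1000)/(δ₀ + 1000) = (-103.0 + 1000)/(-39.6 + 1000) = 897.0/960.4 = 0.933986
f = 0.933986^(1/0.0253) = exp(ln(0.933986)/0.0253) = exp(-0.06829/0.0253)
f = exp(-2.6994) = 0.0672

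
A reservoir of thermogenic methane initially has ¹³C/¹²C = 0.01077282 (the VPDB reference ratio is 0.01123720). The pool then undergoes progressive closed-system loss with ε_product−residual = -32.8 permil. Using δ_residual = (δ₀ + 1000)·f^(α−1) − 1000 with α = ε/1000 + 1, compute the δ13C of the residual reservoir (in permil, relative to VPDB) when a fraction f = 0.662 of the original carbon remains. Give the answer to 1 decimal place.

δ₀ = (0.01077282/0.01123720 − 1)×1000 = (0.958675 − 1)×1000 = -41.325 permil
α − 1 = ε/1000 = -0.0328
f^(α−1) = 0.662^(-0.0328) = 1.013622
δ_res = (-41.325 + 1000) × 1.013622 − 1000 = 971.733 − 1000 = -28.27 permil

-28.3 permil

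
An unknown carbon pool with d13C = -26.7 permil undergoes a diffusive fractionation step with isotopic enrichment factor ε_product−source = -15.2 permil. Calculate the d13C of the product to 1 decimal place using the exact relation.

-41.5 permil

Exactly, δ_product = (δ_source + 1000)·(ε/1000 + 1) − 1000.
δ_product = (-26.7 + 1000) × (-15.2/1000 + 1) − 1000
δ_product = -41.49 permil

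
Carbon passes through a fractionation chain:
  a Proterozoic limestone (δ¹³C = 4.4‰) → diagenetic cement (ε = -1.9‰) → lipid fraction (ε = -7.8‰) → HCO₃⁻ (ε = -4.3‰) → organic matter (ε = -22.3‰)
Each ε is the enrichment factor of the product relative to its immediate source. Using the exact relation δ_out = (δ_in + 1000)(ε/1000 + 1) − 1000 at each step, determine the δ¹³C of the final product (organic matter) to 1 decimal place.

step 1: δ = (4.40 + 1000)·(-1.9/1000 + 1) − 1000 = 2.49‰
step 2: δ = (2.49 + 1000)·(-7.8/1000 + 1) − 1000 = -5.33‰
step 3: δ = (-5.33 + 1000)·(-4.3/1000 + 1) − 1000 = -9.60‰
step 4: δ = (-9.60 + 1000)·(-22.3/1000 + 1) − 1000 = -31.69‰

-31.7‰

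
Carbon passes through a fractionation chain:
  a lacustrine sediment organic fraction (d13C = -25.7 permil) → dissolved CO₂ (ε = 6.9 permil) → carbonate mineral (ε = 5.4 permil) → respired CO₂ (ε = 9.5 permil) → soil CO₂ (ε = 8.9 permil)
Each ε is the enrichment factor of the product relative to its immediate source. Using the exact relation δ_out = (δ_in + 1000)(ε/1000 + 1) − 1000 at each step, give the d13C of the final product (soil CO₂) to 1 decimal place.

step 1: δ = (-25.70 + 1000)·(6.9/1000 + 1) − 1000 = -18.98 permil
step 2: δ = (-18.98 + 1000)·(5.4/1000 + 1) − 1000 = -13.68 permil
step 3: δ = (-13.68 + 1000)·(9.5/1000 + 1) − 1000 = -4.31 permil
step 4: δ = (-4.31 + 1000)·(8.9/1000 + 1) − 1000 = 4.55 permil

4.6 permil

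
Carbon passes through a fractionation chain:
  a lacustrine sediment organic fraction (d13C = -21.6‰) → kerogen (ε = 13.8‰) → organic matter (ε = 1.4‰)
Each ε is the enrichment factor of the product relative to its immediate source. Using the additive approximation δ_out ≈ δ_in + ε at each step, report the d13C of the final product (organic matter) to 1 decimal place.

step 1: δ ≈ -21.6 + (13.8) = -7.8‰
step 2: δ ≈ -7.8 + (1.4) = -6.4‰

-6.4‰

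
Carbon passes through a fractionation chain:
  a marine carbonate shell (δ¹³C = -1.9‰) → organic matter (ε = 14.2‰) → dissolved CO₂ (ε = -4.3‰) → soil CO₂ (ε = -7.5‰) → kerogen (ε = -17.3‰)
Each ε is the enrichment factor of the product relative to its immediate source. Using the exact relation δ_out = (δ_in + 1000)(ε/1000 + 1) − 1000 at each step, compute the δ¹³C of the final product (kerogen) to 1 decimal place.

-16.9‰

step 1: δ = (-1.90 + 1000)·(14.2/1000 + 1) − 1000 = 12.27‰
step 2: δ = (12.27 + 1000)·(-4.3/1000 + 1) − 1000 = 7.92‰
step 3: δ = (7.92 + 1000)·(-7.5/1000 + 1) − 1000 = 0.36‰
step 4: δ = (0.36 + 1000)·(-17.3/1000 + 1) − 1000 = -16.95‰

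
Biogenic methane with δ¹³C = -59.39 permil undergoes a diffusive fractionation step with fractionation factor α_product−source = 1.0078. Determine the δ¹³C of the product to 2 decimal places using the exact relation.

δ_product = (δ_source + 1000)·α − 1000
δ_product = (-59.39 + 1000) × 1.0078 − 1000
δ_product = 947.947 − 1000 = -52.053 permil

-52.05 permil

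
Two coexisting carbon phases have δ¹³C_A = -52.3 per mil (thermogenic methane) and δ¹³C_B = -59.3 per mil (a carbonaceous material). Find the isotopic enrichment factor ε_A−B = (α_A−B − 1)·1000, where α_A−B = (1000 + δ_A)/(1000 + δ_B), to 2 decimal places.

7.44 per mil

α_A−B = (1000 + -52.3) / (1000 + -59.3) = 947.7 / 940.7 = 1.007441
ε_A−B = (1.007441 − 1) × 1000 = 7.441 per mil
(The approximation ε ≈ δ_A − δ_B would give 7.0 per mil.)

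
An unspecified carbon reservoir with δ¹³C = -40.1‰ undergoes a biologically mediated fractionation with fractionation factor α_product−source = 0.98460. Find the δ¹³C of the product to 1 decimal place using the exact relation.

δ_product = (δ_source + 1000)·α − 1000
δ_product = (-40.1 + 1000) × 0.98460 − 1000
δ_product = 945.118 − 1000 = -54.88‰

-54.9‰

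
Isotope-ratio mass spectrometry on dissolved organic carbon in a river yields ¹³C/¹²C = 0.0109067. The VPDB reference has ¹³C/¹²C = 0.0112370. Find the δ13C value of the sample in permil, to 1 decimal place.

δ13C = (R_sample / R_standard − 1) × 1000
R_sample / R_standard = 0.0109067 / 0.0112370 = 0.970606
δ13C = (0.970606 − 1) × 1000 = -29.39 permil

-29.4 permil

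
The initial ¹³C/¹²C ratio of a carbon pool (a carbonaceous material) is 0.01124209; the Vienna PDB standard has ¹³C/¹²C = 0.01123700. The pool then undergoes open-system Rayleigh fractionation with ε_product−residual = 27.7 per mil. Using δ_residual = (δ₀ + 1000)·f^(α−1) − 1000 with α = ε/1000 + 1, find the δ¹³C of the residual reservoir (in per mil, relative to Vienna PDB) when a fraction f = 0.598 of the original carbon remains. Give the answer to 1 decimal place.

-13.7 per mil

δ₀ = (0.01124209/0.01123700 − 1)×1000 = (1.000453 − 1)×1000 = 0.453 per mil
α − 1 = ε/1000 = 0.0277
f^(α−1) = 0.598^(0.0277) = 0.985859
δ_res = (0.453 + 1000) × 0.985859 − 1000 = 986.305 − 1000 = -13.69 per mil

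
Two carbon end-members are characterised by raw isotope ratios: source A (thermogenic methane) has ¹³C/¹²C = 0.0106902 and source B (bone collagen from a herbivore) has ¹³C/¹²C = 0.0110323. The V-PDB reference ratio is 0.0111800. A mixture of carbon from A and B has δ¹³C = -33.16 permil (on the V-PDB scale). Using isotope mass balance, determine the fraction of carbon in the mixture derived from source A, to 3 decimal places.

δ_A = (0.0106902/0.0111800 − 1)×1000 = (0.956190 − 1)×1000 = -43.810 permil
δ_B = (0.0110323/0.0111800 − 1)×1000 = (0.986789 − 1)×1000 = -13.211 permil
f_A = (δ_mix − δ_B)/(δ_A − δ_B) = (-33.16 − (-13.211))/(-43.810 − (-13.211))
f_A = -19.949 / -30.599 = 0.6519

0.652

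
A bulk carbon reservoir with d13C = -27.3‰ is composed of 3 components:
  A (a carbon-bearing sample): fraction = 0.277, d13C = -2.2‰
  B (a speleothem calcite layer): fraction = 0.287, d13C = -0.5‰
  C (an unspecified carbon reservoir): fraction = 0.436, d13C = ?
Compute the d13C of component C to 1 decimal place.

-60.9‰

Isotope mass balance: δ_bulk = Σ fᵢ·δᵢ.
-27.3 = 0.277×(-2.2) + 0.287×(-0.5) + 0.436×δ_C
0.436·δ_C = -27.3 − (-0.753) = -26.547
δ_C = -26.547 / 0.436 = -60.89‰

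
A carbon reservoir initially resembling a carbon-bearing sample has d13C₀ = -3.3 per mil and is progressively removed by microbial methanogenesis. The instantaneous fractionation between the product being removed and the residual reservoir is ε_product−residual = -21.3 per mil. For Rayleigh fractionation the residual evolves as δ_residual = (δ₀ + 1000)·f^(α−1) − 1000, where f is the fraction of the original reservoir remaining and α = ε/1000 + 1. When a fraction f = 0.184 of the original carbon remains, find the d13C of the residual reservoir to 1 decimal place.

Rayleigh residual: δ_res = (δ₀ + 1000)·f^(α−1) − 1000
α = ε/1000 + 1 = 0.97870, so α − 1 = -0.02130
f^(α−1) = 0.184^(-0.02130) = 1.036715
δ_res = (-3.3 + 1000) × 1.036715 − 1000 = 1033.294 − 1000 = 33.29 per mil

33.3 per mil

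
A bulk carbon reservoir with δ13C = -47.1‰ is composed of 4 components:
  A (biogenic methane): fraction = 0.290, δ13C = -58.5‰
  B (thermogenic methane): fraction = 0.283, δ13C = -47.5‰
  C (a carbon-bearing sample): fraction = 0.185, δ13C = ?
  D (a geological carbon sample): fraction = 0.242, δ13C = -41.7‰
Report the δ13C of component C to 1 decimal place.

-35.7‰

Isotope mass balance: δ_bulk = Σ fᵢ·δᵢ.
-47.1 = 0.290×(-58.5) + 0.283×(-47.5) + 0.185×δ_C + 0.242×(-41.7)
0.185·δ_C = -47.1 − (-40.499) = -6.601
δ_C = -6.601 / 0.185 = -35.68‰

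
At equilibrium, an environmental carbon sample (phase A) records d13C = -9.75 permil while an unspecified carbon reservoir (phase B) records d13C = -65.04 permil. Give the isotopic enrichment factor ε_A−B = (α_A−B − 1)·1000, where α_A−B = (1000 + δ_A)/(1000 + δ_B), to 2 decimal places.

α_A−B = (1000 + -9.75) / (1000 + -65.04) = 990.25 / 934.96 = 1.059136
ε_A−B = (1.059136 − 1) × 1000 = 59.136 permil
(The approximation ε ≈ δ_A − δ_B would give 55.29 permil.)

59.14 permil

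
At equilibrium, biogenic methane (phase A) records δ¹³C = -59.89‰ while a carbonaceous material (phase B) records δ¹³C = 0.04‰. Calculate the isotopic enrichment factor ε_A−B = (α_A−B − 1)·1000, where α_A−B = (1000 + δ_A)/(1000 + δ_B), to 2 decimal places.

α_A−B = (1000 + -59.89) / (1000 + 0.04) = 940.11 / 1000.04 = 0.940072
ε_A−B = (0.940072 − 1) × 1000 = -59.928‰
(The approximation ε ≈ δ_A − δ_B would give -59.93‰.)

-59.93‰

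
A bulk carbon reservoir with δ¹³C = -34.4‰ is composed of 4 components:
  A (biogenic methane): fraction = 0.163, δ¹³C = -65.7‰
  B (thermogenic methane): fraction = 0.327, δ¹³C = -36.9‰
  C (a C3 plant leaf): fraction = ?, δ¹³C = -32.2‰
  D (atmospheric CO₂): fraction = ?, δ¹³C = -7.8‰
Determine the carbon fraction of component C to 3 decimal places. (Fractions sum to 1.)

Let f_C and f_D be the unknown fractions; fractions sum to 1 so f_C + f_D = 0.510.
Mass balance: Σ fᵢ·δᵢ = δ_bulk ⇒ f_C·(-32.2) + f_D·(-7.8) = -34.4 − (-22.775) = -11.625
Substitute f_D = 0.510 − f_C:
f_C·(-32.2 − -7.8) = -11.625 − 0.510×(-7.8) = -7.647
f_C = -7.647 / -24.4 = 0.3134

0.313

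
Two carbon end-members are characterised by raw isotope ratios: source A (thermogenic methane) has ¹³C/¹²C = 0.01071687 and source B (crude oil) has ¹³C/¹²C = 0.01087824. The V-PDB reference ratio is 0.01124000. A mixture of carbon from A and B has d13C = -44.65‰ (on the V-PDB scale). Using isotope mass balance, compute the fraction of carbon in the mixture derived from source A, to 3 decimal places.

δ_A = (0.01071687/0.01124000 − 1)×1000 = (0.953458 − 1)×1000 = -46.542‰
δ_B = (0.01087824/0.01124000 − 1)×1000 = (0.967815 − 1)×1000 = -32.185‰
f_A = (δ_mix − δ_B)/(δ_A − δ_B) = (-44.65 − (-32.185))/(-46.542 − (-32.185))
f_A = -12.465 / -14.357 = 0.8682

0.868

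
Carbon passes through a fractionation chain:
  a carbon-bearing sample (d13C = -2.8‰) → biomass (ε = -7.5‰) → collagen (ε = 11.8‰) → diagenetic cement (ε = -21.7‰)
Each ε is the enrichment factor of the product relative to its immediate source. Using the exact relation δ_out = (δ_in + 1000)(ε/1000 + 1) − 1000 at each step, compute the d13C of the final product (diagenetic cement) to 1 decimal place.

step 1: δ = (-2.80 + 1000)·(-7.5/1000 + 1) − 1000 = -10.28‰
step 2: δ = (-10.28 + 1000)·(11.8/1000 + 1) − 1000 = 1.40‰
step 3: δ = (1.40 + 1000)·(-21.7/1000 + 1) − 1000 = -20.33‰

-20.3‰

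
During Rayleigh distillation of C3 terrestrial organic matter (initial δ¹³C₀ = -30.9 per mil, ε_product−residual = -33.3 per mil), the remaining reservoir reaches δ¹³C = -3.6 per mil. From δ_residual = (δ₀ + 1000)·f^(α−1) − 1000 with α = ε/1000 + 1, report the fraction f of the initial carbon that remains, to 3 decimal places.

0.434

α − 1 = ε/1000 = -0.0333
(δ_res + 1000)/(δ₀ + 1000) = (-3.6 + 1000)/(-30.9 + 1000) = 996.4/969.1 = 1.028170
f = 1.028170^(1/-0.0333) = exp(ln(1.028170)/-0.0333) = exp(0.02778/-0.0333)
f = exp(-0.8343) = 0.4342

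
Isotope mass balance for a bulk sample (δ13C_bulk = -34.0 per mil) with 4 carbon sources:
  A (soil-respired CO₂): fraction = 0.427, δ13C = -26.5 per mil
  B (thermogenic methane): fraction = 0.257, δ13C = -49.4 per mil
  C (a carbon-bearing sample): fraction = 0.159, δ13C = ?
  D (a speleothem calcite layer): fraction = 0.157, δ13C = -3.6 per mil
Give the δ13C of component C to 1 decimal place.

Isotope mass balance: δ_bulk = Σ fᵢ·δᵢ.
-34.0 = 0.427×(-26.5) + 0.257×(-49.4) + 0.159×δ_C + 0.157×(-3.6)
0.159·δ_C = -34.0 − (-24.576) = -9.424
δ_C = -9.424 / 0.159 = -59.27 per mil

-59.3 per mil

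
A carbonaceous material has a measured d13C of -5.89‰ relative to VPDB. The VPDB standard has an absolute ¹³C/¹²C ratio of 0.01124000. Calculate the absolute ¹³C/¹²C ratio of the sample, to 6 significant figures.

R_sample = R_standard × (d13C/1000 + 1)
R_sample = 0.01124000 × (-5.89/1000 + 1) = 0.01124000 × 0.994110
R_sample = 0.0111738

0.0111738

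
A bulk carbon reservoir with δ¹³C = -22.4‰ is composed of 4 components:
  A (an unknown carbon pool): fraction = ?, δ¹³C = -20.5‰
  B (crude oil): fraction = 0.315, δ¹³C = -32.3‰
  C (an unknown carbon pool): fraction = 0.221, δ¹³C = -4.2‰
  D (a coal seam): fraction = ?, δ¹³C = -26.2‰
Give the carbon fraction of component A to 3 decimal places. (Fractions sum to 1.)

0.151

Let f_A and f_D be the unknown fractions; fractions sum to 1 so f_A + f_D = 0.464.
Mass balance: Σ fᵢ·δᵢ = δ_bulk ⇒ f_A·(-20.5) + f_D·(-26.2) = -22.4 − (-11.103) = -11.297
Substitute f_D = 0.464 − f_A:
f_A·(-20.5 − -26.2) = -11.297 − 0.464×(-26.2) = 0.860
f_A = 0.860 / 5.7 = 0.1508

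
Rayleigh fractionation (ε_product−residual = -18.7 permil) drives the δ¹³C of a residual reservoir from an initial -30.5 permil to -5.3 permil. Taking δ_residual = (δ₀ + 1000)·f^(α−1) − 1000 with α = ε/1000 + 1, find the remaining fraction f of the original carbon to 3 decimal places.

0.254

α − 1 = ε/1000 = -0.0187
(δ_res + 1000)/(δ₀ + 1000) = (-5.3 + 1000)/(-30.5 + 1000) = 994.7/969.5 = 1.025993
f = 1.025993^(1/-0.0187) = exp(ln(1.025993)/-0.0187) = exp(0.02566/-0.0187)
f = exp(-1.3722) = 0.2535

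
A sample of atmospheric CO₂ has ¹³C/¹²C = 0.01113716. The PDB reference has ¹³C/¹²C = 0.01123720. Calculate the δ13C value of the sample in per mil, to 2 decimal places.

δ13C = (R_sample / R_standard − 1) × 1000
R_sample / R_standard = 0.01113716 / 0.01123720 = 0.991097
δ13C = (0.991097 − 1) × 1000 = -8.903 per mil

-8.90 per mil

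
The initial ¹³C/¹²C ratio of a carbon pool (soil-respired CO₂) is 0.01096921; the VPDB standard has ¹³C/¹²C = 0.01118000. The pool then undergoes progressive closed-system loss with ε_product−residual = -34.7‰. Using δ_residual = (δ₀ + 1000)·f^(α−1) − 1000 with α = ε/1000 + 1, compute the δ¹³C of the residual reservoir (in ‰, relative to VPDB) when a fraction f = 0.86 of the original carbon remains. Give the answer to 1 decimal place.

-13.7‰

δ₀ = (0.01096921/0.01118000 − 1)×1000 = (0.981146 − 1)×1000 = -18.854‰
α − 1 = ε/1000 = -0.0347
f^(α−1) = 0.86^(-0.0347) = 1.005247
δ_res = (-18.854 + 1000) × 1.005247 − 1000 = 986.294 − 1000 = -13.71‰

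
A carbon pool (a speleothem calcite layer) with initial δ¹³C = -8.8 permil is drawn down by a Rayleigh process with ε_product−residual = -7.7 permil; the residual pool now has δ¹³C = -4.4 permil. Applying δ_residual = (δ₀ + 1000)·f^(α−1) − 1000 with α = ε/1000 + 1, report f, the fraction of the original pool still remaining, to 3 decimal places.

0.563

α − 1 = ε/1000 = -0.0077
(δ_res + 1000)/(δ₀ + 1000) = (-4.4 + 1000)/(-8.8 + 1000) = 995.6/991.2 = 1.004439
f = 1.004439^(1/-0.0077) = exp(ln(1.004439)/-0.0077) = exp(0.00443/-0.0077)
f = exp(-0.5752) = 0.5626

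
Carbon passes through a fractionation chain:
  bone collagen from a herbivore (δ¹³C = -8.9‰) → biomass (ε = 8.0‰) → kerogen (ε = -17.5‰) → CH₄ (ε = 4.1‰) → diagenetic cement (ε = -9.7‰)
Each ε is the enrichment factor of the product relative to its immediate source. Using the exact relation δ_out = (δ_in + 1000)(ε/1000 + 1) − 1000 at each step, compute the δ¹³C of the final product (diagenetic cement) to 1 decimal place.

-24.0‰

step 1: δ = (-8.90 + 1000)·(8.0/1000 + 1) − 1000 = -0.97‰
step 2: δ = (-0.97 + 1000)·(-17.5/1000 + 1) − 1000 = -18.45‰
step 3: δ = (-18.45 + 1000)·(4.1/1000 + 1) − 1000 = -14.43‰
step 4: δ = (-14.43 + 1000)·(-9.7/1000 + 1) − 1000 = -23.99‰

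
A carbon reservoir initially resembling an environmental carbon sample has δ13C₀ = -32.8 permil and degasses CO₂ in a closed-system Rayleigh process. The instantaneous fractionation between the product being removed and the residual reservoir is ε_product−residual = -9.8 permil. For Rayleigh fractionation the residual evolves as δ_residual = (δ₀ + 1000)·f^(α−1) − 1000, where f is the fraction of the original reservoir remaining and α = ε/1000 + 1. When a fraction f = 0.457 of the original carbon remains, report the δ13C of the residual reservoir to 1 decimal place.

Rayleigh residual: δ_res = (δ₀ + 1000)·f^(α−1) − 1000
α = ε/1000 + 1 = 0.99020, so α − 1 = -0.00980
f^(α−1) = 0.457^(-0.00980) = 1.007704
δ_res = (-32.8 + 1000) × 1.007704 − 1000 = 974.651 − 1000 = -25.35 permil

-25.3 permil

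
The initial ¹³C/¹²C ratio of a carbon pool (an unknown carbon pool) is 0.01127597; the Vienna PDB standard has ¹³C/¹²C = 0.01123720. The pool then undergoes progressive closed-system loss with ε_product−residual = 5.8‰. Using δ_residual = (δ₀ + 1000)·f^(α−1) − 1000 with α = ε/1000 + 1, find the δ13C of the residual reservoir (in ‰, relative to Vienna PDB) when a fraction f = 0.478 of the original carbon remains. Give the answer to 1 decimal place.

-0.8‰

δ₀ = (0.01127597/0.01123720 − 1)×1000 = (1.003450 − 1)×1000 = 3.450‰
α − 1 = ε/1000 = 0.0058
f^(α−1) = 0.478^(0.0058) = 0.995728
δ_res = (3.450 + 1000) × 0.995728 − 1000 = 999.163 − 1000 = -0.84‰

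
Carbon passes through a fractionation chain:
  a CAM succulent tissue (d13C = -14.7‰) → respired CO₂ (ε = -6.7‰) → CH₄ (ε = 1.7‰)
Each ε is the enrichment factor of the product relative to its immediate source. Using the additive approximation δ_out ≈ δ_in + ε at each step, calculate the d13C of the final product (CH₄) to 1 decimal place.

-19.7‰

step 1: δ ≈ -14.7 + (-6.7) = -21.4‰
step 2: δ ≈ -21.4 + (1.7) = -19.7‰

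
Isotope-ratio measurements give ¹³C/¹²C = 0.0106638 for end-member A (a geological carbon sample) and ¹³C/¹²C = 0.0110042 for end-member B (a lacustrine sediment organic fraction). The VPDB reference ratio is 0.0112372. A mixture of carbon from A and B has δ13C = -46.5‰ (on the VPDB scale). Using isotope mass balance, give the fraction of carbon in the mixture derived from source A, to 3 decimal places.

0.851

δ_A = (0.0106638/0.0112372 − 1)×1000 = (0.948973 − 1)×1000 = -51.027‰
δ_B = (0.0110042/0.0112372 − 1)×1000 = (0.979265 − 1)×1000 = -20.735‰
f_A = (δ_mix − δ_B)/(δ_A − δ_B) = (-46.5 − (-20.735))/(-51.027 − (-20.735))
f_A = -25.765 / -30.292 = 0.8506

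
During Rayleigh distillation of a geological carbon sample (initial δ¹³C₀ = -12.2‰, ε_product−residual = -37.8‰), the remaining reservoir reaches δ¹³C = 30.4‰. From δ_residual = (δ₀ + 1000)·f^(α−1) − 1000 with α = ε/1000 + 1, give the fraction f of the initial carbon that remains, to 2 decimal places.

0.33

α − 1 = ε/1000 = -0.0378
(δ_res + 1000)/(δ₀ + 1000) = (30.4 + 1000)/(-12.2 + 1000) = 1030.4/987.8 = 1.043126
f = 1.043126^(1/-0.0378) = exp(ln(1.043126)/-0.0378) = exp(0.04222/-0.0378)
f = exp(-1.1170) = 0.3273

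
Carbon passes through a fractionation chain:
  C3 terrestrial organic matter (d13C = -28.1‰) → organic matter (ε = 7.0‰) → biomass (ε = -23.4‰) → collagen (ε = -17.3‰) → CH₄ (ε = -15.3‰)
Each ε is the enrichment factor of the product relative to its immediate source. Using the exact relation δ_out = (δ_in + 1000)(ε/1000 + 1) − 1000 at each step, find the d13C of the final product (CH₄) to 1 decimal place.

step 1: δ = (-28.10 + 1000)·(7.0/1000 + 1) − 1000 = -21.30‰
step 2: δ = (-21.30 + 1000)·(-23.4/1000 + 1) − 1000 = -44.20‰
step 3: δ = (-44.20 + 1000)·(-17.3/1000 + 1) − 1000 = -60.73‰
step 4: δ = (-60.73 + 1000)·(-15.3/1000 + 1) − 1000 = -75.10‰

-75.1‰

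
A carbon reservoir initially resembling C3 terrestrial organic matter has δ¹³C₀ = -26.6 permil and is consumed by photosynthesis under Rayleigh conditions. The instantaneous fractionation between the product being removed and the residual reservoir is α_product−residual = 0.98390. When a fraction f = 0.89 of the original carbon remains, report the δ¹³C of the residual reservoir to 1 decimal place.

-24.8 permil

Rayleigh residual: δ_res = (δ₀ + 1000)·f^(α−1) − 1000
α − 1 = -0.01610
f^(α−1) = 0.89^(-0.01610) = 1.001878
δ_res = (-26.6 + 1000) × 1.001878 − 1000 = 975.228 − 1000 = -24.77 permil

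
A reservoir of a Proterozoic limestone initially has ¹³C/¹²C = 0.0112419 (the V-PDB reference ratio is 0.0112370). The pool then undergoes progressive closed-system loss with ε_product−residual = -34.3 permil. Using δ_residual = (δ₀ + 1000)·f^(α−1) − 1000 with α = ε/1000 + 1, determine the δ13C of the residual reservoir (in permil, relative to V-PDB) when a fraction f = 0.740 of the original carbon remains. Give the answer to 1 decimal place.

δ₀ = (0.0112419/0.0112370 − 1)×1000 = (1.000436 − 1)×1000 = 0.436 permil
α − 1 = ε/1000 = -0.0343
f^(α−1) = 0.740^(-0.0343) = 1.010381
δ_res = (0.436 + 1000) × 1.010381 − 1000 = 1010.822 − 1000 = 10.82 permil

10.8 permil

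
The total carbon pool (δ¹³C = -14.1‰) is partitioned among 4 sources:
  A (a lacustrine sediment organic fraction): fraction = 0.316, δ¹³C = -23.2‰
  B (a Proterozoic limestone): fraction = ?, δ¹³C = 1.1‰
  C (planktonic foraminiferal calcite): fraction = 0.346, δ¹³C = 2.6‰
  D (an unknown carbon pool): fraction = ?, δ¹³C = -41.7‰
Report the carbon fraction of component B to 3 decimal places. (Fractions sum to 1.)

Let f_B and f_D be the unknown fractions; fractions sum to 1 so f_B + f_D = 0.338.
Mass balance: Σ fᵢ·δᵢ = δ_bulk ⇒ f_B·(1.1) + f_D·(-41.7) = -14.1 − (-6.432) = -7.668
Substitute f_D = 0.338 − f_B:
f_B·(1.1 − -41.7) = -7.668 − 0.338×(-41.7) = 6.426
f_B = 6.426 / 42.8 = 0.1501

0.150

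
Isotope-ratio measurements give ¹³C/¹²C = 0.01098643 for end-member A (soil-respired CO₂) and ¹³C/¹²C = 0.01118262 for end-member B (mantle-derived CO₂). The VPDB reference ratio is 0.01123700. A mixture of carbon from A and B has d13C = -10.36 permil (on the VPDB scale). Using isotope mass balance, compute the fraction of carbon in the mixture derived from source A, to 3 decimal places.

0.316

δ_A = (0.01098643/0.01123700 − 1)×1000 = (0.977701 − 1)×1000 = -22.299 permil
δ_B = (0.01118262/0.01123700 − 1)×1000 = (0.995161 − 1)×1000 = -4.839 permil
f_A = (δ_mix − δ_B)/(δ_A − δ_B) = (-10.36 − (-4.839))/(-22.299 − (-4.839))
f_A = -5.521 / -17.459 = 0.3162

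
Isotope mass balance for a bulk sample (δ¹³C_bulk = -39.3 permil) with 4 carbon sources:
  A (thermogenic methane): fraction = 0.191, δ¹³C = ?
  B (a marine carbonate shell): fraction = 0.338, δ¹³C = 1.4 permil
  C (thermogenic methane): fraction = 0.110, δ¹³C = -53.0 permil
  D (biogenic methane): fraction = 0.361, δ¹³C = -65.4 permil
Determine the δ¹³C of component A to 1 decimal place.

Isotope mass balance: δ_bulk = Σ fᵢ·δᵢ.
-39.3 = 0.191×δ_A + 0.338×(1.4) + 0.110×(-53.0) + 0.361×(-65.4)
0.191·δ_A = -39.3 − (-28.966) = -10.334
δ_A = -10.334 / 0.191 = -54.10 permil

-54.1 permil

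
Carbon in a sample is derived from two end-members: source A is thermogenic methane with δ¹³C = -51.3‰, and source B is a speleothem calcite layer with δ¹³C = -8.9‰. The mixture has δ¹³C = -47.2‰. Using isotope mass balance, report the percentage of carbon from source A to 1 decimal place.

90.3%

δ_mix = f_A·δ_A + (1 − f_A)·δ_B  ⇒  f_A = (δ_mix − δ_B)/(δ_A − δ_B)
f_A = (-47.2 − (-8.9)) / (-51.3 − (-8.9))
f_A = -38.3 / -42.4 = 0.9033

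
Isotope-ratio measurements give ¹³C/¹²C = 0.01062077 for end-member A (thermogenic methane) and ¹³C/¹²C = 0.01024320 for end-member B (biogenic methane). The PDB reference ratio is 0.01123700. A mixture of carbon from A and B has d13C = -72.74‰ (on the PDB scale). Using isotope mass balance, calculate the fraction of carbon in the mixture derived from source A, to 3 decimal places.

0.467

δ_A = (0.01062077/0.01123700 − 1)×1000 = (0.945161 − 1)×1000 = -54.839‰
δ_B = (0.01024320/0.01123700 − 1)×1000 = (0.911560 − 1)×1000 = -88.440‰
f_A = (δ_mix − δ_B)/(δ_A − δ_B) = (-72.74 − (-88.440))/(-54.839 − (-88.440))
f_A = 15.700 / 33.601 = 0.4673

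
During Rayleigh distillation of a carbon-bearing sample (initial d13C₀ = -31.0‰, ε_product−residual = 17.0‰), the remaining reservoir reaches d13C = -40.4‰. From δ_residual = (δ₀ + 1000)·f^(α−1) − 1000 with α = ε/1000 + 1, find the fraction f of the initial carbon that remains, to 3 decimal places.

0.564

α − 1 = ε/1000 = 0.0170
(δ_res + 1000)/(δ₀ + 1000) = (-40.4 + 1000)/(-31.0 + 1000) = 959.6/969.0 = 0.990299
f = 0.990299^(1/0.0170) = exp(ln(0.990299)/0.0170) = exp(-0.00975/0.0170)
f = exp(-0.5734) = 0.5636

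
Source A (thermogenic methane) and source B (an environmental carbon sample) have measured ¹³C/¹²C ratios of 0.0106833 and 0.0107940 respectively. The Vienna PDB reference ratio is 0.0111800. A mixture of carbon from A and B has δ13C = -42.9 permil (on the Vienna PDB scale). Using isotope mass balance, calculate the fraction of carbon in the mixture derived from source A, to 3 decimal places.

0.846

δ_A = (0.0106833/0.0111800 − 1)×1000 = (0.955572 − 1)×1000 = -44.428 permil
δ_B = (0.0107940/0.0111800 − 1)×1000 = (0.965474 − 1)×1000 = -34.526 permil
f_A = (δ_mix − δ_B)/(δ_A − δ_B) = (-42.9 − (-34.526))/(-44.428 − (-34.526))
f_A = -8.374 / -9.902 = 0.8457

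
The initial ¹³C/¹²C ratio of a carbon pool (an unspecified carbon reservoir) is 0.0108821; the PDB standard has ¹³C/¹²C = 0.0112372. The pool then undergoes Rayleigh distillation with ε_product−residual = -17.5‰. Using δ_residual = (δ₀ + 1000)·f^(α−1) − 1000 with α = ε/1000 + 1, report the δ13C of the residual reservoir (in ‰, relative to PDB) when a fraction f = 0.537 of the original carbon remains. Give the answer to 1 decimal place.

δ₀ = (0.0108821/0.0112372 − 1)×1000 = (0.968400 − 1)×1000 = -31.600‰
α − 1 = ε/1000 = -0.0175
f^(α−1) = 0.537^(-0.0175) = 1.010940
δ_res = (-31.600 + 1000) × 1.010940 − 1000 = 978.994 − 1000 = -21.01‰

-21.0‰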